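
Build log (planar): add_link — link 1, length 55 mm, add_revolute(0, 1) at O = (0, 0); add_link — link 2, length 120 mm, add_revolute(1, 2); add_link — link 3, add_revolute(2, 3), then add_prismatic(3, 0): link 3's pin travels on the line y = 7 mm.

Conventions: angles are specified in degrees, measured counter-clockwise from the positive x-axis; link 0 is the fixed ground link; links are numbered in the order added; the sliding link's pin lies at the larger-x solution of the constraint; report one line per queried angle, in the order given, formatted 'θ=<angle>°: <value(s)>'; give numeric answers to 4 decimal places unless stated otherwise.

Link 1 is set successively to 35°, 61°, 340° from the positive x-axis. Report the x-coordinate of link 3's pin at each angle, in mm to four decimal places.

geometry: r = 55 mm, L = 120 mm, e = 7 mm
θ=35°: crank pin P = (r cos θ, r sin θ) = (45.053362, 31.546704)
θ=35°: h = r sin θ − e = 31.546704 − 7 = 24.546704
θ=35°: x = r cos θ + √(L² − h²) = 45.053362 + 117.462587 = 162.515949
θ=61°: crank pin P = (r cos θ, r sin θ) = (26.664529, 48.104084)
θ=61°: h = r sin θ − e = 48.104084 − 7 = 41.104084
θ=61°: x = r cos θ + √(L² − h²) = 26.664529 + 112.740651 = 139.405180
θ=340°: crank pin P = (r cos θ, r sin θ) = (51.683094, -18.811108)
θ=340°: h = r sin θ − e = -18.811108 − 7 = -25.811108
θ=340°: x = r cos θ + √(L² − h²) = 51.683094 + 117.191240 = 168.874334

θ=35°: 162.5159
θ=61°: 139.4052
θ=340°: 168.8743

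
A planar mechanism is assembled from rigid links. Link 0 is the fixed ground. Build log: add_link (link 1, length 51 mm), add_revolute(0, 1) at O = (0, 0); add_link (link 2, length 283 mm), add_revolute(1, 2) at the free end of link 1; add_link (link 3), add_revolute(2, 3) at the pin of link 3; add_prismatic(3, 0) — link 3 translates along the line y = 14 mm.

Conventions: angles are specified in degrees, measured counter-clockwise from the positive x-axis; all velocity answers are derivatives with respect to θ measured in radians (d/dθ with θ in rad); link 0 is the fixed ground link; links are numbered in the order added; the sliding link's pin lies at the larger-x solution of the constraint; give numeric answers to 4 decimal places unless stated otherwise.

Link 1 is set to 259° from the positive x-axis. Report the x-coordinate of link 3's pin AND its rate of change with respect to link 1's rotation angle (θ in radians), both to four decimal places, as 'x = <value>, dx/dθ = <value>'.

geometry: r = 51 mm, L = 283 mm, e = 14 mm
crank pin P = (r cos θ, r sin θ) = (-9.731259, -50.062986)
h = r sin θ − e = -50.062986 − 14 = -64.062986
x = r cos θ + √(L² − h²) = -9.731259 + 275.653648 = 265.922389
dx/dθ = −r sin θ − h·r cos θ/√(L² − h²) (θ in radians; h = -64.062986) = 47.801404

x = 265.9224, dx/dθ = 47.8014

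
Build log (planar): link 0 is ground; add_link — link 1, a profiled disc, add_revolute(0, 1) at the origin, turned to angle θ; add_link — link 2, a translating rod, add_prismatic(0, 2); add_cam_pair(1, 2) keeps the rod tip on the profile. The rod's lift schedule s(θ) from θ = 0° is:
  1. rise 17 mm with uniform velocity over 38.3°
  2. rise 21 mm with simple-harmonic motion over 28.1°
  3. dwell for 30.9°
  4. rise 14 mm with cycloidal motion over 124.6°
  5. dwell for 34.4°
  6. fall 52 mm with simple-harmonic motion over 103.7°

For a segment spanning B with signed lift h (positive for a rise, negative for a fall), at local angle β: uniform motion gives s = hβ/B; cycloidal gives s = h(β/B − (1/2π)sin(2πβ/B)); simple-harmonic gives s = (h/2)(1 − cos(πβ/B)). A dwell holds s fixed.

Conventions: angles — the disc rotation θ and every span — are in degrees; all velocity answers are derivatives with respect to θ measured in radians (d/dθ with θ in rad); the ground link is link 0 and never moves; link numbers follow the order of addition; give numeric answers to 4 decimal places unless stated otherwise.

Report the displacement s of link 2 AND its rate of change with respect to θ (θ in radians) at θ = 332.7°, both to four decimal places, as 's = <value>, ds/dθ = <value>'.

seg 1 [0°–38.3°] uniform, h=17: full span → s += 17 → s = 17.0000
seg 2 [38.3°–66.4°] simple-harmonic, h=21: full span → s += 21 → s = 38.0000
seg 3 [66.4°–97.3°] dwell: s stays 38.0000
seg 4 [97.3°–221.9°] cycloidal, h=14: full span → s += 14 → s = 52.0000
seg 5 [221.9°–256.3°] dwell: s stays 52.0000
seg 6 [256.3°–360°] simple-harmonic, h=-52: θ=332.7° here. β=76.4, B=103.7. -52/2·(1 − cos(π·0.7367)) = -43.6032 → s = 8.3968
velocity in seg [256.3°–360°] (simple-harmonic), θ in radians: β = 76.4° = 1.3334 rad, B = 103.7° = 1.8099 rad; ds/dθ = (πh/(2B)) sin(πβ/B) = (π·(-52)/(2·1.8099)) sin(π·0.7367) = -33.213100 mm/rad

s = 8.3968, ds/dθ = -33.2131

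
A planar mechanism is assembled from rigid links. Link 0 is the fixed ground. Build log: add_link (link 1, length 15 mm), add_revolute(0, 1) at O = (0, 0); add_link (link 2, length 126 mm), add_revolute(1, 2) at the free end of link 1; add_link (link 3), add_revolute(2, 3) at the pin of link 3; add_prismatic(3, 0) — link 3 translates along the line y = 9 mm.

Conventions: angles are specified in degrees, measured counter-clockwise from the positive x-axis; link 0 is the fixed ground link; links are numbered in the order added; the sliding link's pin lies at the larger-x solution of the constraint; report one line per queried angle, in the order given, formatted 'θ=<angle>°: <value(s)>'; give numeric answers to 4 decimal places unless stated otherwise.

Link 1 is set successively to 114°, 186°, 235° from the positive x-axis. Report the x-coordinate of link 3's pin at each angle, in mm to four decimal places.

geometry: r = 15 mm, L = 126 mm, e = 9 mm
θ=114°: crank pin P = (r cos θ, r sin θ) = (-6.101050, 13.703182)
θ=114°: h = r sin θ − e = 13.703182 − 9 = 4.703182
θ=114°: x = r cos θ + √(L² − h²) = -6.101050 + 125.912192 = 119.811142
θ=186°: crank pin P = (r cos θ, r sin θ) = (-14.917828, -1.567927)
θ=186°: h = r sin θ − e = -1.567927 − 9 = -10.567927
θ=186°: x = r cos θ + √(L² − h²) = -14.917828 + 125.556039 = 110.638211
θ=235°: crank pin P = (r cos θ, r sin θ) = (-8.603647, -12.287281)
θ=235°: h = r sin θ − e = -12.287281 − 9 = -21.287281
θ=235°: x = r cos θ + √(L² − h²) = -8.603647 + 124.188774 = 115.585128

θ=114°: 119.8111
θ=186°: 110.6382
θ=235°: 115.5851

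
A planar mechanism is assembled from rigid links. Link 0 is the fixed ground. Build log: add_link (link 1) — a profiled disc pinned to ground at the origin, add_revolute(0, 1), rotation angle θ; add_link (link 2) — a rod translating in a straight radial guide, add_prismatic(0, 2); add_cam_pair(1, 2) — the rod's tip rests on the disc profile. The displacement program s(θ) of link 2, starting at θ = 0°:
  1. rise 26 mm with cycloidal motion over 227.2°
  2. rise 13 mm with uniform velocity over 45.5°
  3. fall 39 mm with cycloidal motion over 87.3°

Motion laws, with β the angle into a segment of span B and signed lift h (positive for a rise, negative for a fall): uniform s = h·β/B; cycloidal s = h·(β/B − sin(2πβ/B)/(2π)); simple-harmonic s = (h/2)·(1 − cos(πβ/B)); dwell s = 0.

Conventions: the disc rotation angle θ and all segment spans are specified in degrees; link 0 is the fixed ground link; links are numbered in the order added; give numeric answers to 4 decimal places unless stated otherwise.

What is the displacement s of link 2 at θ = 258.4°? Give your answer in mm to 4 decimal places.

seg 1 [0°–227.2°] cycloidal, h=26: full span → s += 26 → s = 26.0000
seg 2 [227.2°–272.7°] uniform, h=13: θ=258.4° here. β=31.2, B=45.5. 13·31.2/45.5 = 8.9143 → s = 34.9143

34.9143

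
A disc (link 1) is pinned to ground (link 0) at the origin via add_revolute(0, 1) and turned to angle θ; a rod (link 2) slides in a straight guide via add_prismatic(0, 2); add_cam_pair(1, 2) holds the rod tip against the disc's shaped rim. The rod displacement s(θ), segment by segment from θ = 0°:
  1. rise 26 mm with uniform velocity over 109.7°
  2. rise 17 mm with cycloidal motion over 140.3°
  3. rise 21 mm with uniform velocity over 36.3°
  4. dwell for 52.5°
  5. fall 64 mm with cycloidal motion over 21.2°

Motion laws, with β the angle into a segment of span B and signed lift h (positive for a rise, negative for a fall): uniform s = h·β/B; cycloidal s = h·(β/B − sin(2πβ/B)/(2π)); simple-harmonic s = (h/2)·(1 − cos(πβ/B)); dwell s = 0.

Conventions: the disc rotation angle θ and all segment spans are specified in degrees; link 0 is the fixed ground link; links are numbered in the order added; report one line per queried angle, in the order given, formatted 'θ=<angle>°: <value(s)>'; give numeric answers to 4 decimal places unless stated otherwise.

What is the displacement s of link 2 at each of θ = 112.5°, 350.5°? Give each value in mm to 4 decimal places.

segment 1 (0° to 109.7°, uniform, h = 26) is passed completely: s = 0.0000 + (26) = 26.0000
θ = 112.5° falls in segment 2 (109.7° to 250°, cycloidal, h = 17): β = 112.5 − 109.7 = 2.8°, B = 140.3°; Δs = 17·(0.0200 − sin(2π·0.0200)/(2π)) = 0.0009; s = 26.0000 + 0.0009 = 26.0009
segment 2 (109.7° to 250°, cycloidal, h = 17) is passed completely: s = 26.0000 + (17) = 43.0000
segment 3 (250° to 286.3°, uniform, h = 21) is passed completely: s = 43.0000 + (21) = 64.0000
segment 4 (286.3° to 338.8°, dwell): s unchanged at 64.0000
θ = 350.5° falls in segment 5 (338.8° to 360°, cycloidal, h = -64): β = 350.5 − 338.8 = 11.7°, B = 21.2°; Δs = -64·(0.5519 − sin(2π·0.5519)/(2π)) = -38.5830; s = 64.0000 − 38.5830 = 25.4170

θ=112.5°: 26.0009
θ=350.5°: 25.4170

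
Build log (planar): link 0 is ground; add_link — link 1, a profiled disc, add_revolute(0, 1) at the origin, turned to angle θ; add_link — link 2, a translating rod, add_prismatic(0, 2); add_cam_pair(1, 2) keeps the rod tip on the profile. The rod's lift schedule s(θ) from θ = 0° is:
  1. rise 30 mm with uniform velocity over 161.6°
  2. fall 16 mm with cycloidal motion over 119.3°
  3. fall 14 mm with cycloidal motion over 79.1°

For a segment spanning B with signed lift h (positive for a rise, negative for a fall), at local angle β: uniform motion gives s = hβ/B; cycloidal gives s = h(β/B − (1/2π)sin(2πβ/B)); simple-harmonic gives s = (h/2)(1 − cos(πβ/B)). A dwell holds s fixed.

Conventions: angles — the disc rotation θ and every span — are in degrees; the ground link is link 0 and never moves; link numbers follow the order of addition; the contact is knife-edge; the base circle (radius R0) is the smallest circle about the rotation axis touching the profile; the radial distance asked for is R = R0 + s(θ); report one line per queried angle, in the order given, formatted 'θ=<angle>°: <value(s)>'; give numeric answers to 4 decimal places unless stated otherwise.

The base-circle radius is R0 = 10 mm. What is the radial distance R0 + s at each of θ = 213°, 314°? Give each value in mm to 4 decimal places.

seg 1 [0°–161.6°] uniform, h=30: full span → s += 30 → s = 30.0000
seg 2 [161.6°–280.9°] cycloidal, h=-16: θ=213° here. β=51.4, B=119.3. -16·(0.4308 − sin(2π·0.4308)/(2π)) = -5.8216 → s = 24.1784
seg 2 [161.6°–280.9°] cycloidal, h=-16: full span → s += -16 → s = 14.0000
seg 3 [280.9°–360°] cycloidal, h=-14: θ=314° here. β=33.1, B=79.1. -14·(0.4185 − sin(2π·0.4185)/(2π)) = -4.7661 → s = 9.2339
θ=213°: R = R0 + s = 10 + 24.1784 = 34.1784
θ=314°: R = R0 + s = 10 + 9.2339 = 19.2339

θ=213°: 34.1784
θ=314°: 19.2339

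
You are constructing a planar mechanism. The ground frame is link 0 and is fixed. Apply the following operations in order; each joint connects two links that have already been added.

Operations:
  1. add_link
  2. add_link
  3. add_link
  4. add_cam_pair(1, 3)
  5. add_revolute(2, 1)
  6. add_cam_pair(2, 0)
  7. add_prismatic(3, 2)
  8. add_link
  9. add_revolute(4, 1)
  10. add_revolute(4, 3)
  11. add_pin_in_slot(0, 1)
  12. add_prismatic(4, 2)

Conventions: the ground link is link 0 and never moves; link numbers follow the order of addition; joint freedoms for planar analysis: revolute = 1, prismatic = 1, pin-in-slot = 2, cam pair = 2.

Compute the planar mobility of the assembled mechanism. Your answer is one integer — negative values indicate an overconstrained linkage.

link 0 = ground. State L|J1|J2 = 1|0|0
+link1  2|0|0
+link2  3|0|0
+link3  4|0|0
C(1,3) f=2→J2  4|0|1
R(2,1) f=1→J1  4|1|1
C(2,0) f=2→J2  4|1|2
P(3,2) f=1→J1  4|2|2
+link4  5|2|2
R(4,1) f=1→J1  5|3|2
R(4,3) f=1→J1  5|4|2
PS(0,1) f=2→J2  5|4|3
P(4,2) f=1→J1  5|5|3
M = 3(5−1)−2·5−3 = 12−10−3 = -1

M = -1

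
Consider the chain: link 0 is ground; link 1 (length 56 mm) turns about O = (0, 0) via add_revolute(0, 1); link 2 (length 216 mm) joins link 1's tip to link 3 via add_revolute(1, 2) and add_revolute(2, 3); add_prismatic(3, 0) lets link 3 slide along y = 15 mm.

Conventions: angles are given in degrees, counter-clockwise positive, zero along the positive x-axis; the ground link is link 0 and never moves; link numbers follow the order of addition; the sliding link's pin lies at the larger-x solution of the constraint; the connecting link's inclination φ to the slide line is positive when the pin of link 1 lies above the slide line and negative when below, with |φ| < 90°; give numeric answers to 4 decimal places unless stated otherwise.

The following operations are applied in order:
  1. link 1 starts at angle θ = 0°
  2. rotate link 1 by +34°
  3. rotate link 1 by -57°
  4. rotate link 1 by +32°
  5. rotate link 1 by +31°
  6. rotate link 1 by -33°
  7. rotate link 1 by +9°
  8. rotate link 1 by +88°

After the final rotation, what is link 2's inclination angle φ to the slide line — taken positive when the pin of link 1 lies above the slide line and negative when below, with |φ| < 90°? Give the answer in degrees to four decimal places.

geometry: r = 56 mm, L = 216 mm, e = 15 mm; θ starts at 0°
rotate link 1 by +34°: θ ← 0° +34° = 34°
rotate link 1 by -57°: θ ← 34° -57° = -23°
rotate link 1 by +32°: θ ← -23° +32° = 9°
rotate link 1 by +31°: θ ← 9° +31° = 40°
rotate link 1 by -33°: θ ← 40° -33° = 7°
rotate link 1 by +9°: θ ← 7° +9° = 16°
rotate link 1 by +88°: θ ← 16° +88° = 104°
h = r sin θ − e = 54.336561 − 15 = 39.336561
sin φ = h / L = 39.336561 / 216 = 0.18211371
φ = arcsin(0.18211371) = 10.492902°

10.4929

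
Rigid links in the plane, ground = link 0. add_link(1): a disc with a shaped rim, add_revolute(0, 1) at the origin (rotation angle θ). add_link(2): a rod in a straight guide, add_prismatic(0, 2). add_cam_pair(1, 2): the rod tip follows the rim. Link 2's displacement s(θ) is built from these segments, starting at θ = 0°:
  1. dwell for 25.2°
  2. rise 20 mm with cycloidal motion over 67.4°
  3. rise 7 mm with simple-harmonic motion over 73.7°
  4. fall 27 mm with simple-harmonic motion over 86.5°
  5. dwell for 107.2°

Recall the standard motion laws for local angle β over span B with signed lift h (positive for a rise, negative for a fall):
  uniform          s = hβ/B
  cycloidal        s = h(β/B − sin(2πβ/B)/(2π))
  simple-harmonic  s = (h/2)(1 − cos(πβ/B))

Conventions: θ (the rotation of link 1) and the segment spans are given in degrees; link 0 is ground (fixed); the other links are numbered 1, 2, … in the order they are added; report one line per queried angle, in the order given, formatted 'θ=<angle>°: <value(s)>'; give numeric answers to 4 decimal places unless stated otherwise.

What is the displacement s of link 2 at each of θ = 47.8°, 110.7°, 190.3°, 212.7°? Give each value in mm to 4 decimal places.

segment 1 (0° to 25.2°, dwell): s unchanged at 0.0000
θ = 47.8° falls in segment 2 (25.2° to 92.6°, cycloidal, h = 20): β = 47.8 − 25.2 = 22.6°, B = 67.4°; Δs = 20·(0.3353 − sin(2π·0.3353)/(2π)) = 3.9696; s = 0.0000 + 3.9696 = 3.9696
segment 2 (25.2° to 92.6°, cycloidal, h = 20) is passed completely: s = 0.0000 + (20) = 20.0000
θ = 110.7° falls in segment 3 (92.6° to 166.3°, simple-harmonic, h = 7): β = 110.7 − 92.6 = 18.1°, B = 73.7°; Δs = 7/2·(1 − cos(π·0.2456)) = 0.9911; s = 20.0000 + 0.9911 = 20.9911
segment 3 (92.6° to 166.3°, simple-harmonic, h = 7) is passed completely: s = 20.0000 + (7) = 27.0000
θ = 190.3° falls in segment 4 (166.3° to 252.8°, simple-harmonic, h = -27): β = 190.3 − 166.3 = 24°, B = 86.5°; Δs = -27/2·(1 − cos(π·0.2775)) = -4.8119; s = 27.0000 − 4.8119 = 22.1881
θ = 212.7° falls in segment 4 (166.3° to 252.8°, simple-harmonic, h = -27): β = 212.7 − 166.3 = 46.4°, B = 86.5°; Δs = -27/2·(1 − cos(π·0.5364)) = -15.0411; s = 27.0000 − 15.0411 = 11.9589

θ=47.8°: 3.9696
θ=110.7°: 20.9911
θ=190.3°: 22.1881
θ=212.7°: 11.9589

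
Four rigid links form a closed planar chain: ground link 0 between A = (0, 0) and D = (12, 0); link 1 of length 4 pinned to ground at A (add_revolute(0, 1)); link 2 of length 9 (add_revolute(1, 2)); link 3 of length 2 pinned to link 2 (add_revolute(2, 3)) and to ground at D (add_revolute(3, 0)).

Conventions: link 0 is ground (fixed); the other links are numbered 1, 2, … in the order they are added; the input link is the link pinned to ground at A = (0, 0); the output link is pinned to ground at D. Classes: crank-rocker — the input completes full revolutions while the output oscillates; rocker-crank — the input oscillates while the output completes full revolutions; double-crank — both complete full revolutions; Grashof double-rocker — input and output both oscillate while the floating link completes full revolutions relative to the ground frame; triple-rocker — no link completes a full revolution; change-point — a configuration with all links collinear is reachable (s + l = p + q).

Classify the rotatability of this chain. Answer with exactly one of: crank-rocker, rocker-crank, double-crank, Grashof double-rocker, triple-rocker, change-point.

lengths: ground=12, input=4, coupler=9, output=2
sorted: s=2 (shortest), l=12 (longest), p+q=13
s + l = 14 vs p + q = 13
s + l > p + q → non-Grashof → no link fully rotates → triple-rocker

triple-rocker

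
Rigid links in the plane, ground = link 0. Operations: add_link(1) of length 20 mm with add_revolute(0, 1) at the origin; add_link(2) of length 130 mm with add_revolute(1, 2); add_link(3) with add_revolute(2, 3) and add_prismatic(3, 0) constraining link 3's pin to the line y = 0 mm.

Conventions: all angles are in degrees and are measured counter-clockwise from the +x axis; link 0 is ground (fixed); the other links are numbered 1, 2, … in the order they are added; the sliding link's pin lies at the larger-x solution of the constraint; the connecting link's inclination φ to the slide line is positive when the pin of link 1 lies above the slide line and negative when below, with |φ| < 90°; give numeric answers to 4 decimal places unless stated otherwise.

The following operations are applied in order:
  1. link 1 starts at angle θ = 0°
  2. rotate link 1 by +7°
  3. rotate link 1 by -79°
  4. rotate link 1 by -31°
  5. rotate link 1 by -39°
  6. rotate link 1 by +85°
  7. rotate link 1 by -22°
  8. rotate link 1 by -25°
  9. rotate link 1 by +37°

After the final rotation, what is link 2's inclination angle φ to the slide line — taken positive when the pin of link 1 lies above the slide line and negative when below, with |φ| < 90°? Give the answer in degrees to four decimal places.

geometry: r = 20 mm, L = 130 mm, e = 0 mm; θ starts at 0°
rotate link 1 by +7°: θ ← 0° +7° = 7°
rotate link 1 by -79°: θ ← 7° -79° = -72°
rotate link 1 by -31°: θ ← -72° -31° = -103°
rotate link 1 by -39°: θ ← -103° -39° = -142°
rotate link 1 by +85°: θ ← -142° +85° = -57°
rotate link 1 by -22°: θ ← -57° -22° = -79°
rotate link 1 by -25°: θ ← -79° -25° = -104°
rotate link 1 by +37°: θ ← -104° +37° = -67°
h = r sin θ − e = -18.410097 − 0 = -18.410097
sin φ = h / L = -18.410097 / 130 = -0.14161613
φ = arcsin(-0.14161613) = -8.141376°

-8.1414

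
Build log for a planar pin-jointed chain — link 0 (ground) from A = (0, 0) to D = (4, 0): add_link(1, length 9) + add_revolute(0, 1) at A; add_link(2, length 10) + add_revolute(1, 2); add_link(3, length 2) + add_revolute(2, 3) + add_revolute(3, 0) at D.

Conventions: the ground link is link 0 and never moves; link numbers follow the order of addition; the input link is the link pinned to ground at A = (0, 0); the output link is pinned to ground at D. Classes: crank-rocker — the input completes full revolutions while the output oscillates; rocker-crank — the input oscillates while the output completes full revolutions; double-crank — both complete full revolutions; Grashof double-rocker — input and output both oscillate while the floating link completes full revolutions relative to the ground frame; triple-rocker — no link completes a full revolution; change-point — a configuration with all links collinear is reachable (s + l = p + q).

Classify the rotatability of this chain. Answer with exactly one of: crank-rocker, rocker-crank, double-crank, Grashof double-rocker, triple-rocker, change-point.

lengths: ground=4, input=9, coupler=10, output=2
sorted: s=2 (shortest), l=10 (longest), p+q=13
s + l = 12 vs p + q = 13
s + l < p + q (Grashof) with shortest = output link → rocker-crank

rocker-crank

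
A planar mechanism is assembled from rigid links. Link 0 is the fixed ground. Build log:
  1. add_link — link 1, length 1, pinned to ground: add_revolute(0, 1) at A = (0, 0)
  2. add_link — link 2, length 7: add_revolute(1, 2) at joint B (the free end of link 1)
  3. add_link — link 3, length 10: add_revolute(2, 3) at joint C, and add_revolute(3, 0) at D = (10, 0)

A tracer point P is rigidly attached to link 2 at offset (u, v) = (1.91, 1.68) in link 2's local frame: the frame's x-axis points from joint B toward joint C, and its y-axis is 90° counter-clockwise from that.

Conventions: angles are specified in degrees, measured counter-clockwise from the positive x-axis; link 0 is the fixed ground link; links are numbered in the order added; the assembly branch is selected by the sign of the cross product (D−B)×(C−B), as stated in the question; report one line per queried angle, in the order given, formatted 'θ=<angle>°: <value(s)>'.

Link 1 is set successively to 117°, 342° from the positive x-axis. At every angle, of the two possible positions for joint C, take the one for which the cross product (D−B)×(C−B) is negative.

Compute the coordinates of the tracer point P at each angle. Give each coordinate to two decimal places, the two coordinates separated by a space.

A=(0,0), D=(10.00,0)
θ=117°: B = A + 1.00·(cos117°, sin117°) = (-0.4540, 0.8910)
θ=117°: |BD| = 10.4919
θ=117°: circle(B,7.00) ∩ circle(D,10.00): a=2.8155, h=6.4088
θ=117°:   candidates: C₊=(2.8956,7.0376) cross=67.241; C₋=(1.8071,-5.7338) cross=-67.241
θ=117°:   branch - wants cross < 0 → take C=(1.8071,-5.7338) (cross=-67.241)
θ=117°: ex = (C−B)/|BC| = (0.3230,-0.9464); ey = (0.9464,0.3230)
θ=117°: P = B + 1.91·ex + 1.68·ey = (1.7529,-0.3740)
θ=342°: B = A + 1.00·(cos342°, sin342°) = (0.9511, -0.3090)
θ=342°: |BD| = 9.0542
θ=342°: circle(B,7.00) ∩ circle(D,10.00): a=1.7107, h=6.7877
θ=342°:   candidates: C₊=(2.4291,6.5332) cross=61.458; C₋=(2.8925,-7.0344) cross=-61.458
θ=342°:   branch - wants cross < 0 → take C=(2.8925,-7.0344) (cross=-61.458)
θ=342°: ex = (C−B)/|BC| = (0.2773,-0.9608); ey = (0.9608,0.2773)
θ=342°: P = B + 1.91·ex + 1.68·ey = (3.0949,-1.6782)

θ=117°: 1.75 -0.37
θ=342°: 3.09 -1.68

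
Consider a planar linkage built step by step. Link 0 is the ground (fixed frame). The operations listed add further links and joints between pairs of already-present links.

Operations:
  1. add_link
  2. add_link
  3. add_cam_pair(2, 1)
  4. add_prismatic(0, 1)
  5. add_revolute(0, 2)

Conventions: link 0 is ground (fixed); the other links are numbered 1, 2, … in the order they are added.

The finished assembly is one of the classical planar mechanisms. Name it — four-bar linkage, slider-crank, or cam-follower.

links: 3 (incl. ground); joints: 1 revolute, 1 prismatic, 1 higher (cam) pair, forming one closed loop
3 links, revolute + prismatic + higher pair in one loop → cam-follower

cam-follower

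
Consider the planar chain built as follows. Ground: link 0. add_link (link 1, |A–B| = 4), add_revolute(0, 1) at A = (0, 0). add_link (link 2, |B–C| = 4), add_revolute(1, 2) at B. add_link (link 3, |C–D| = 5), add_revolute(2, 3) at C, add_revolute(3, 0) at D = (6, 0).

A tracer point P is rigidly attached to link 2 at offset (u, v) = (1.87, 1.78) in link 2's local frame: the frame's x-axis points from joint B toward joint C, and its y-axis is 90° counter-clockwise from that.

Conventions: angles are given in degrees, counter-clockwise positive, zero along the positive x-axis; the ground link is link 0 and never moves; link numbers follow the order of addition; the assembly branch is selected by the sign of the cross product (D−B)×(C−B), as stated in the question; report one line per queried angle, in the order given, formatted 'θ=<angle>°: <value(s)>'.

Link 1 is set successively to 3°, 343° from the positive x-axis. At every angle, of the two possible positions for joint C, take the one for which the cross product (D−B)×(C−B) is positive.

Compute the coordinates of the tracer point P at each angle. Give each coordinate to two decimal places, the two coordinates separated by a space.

A=(0,0), D=(6.00,0)
θ=3°: B = A + 4.00·(cos3°, sin3°) = (3.9945, 0.2093)
θ=3°: |BD| = 2.0164
θ=3°: circle(B,4.00) ∩ circle(D,5.00): a=-1.2235, h=3.8083
θ=3°:   candidates: C₊=(3.1730,4.1241) cross=7.679; C₋=(2.3822,-3.4513) cross=-7.679
θ=3°:   branch + wants cross > 0 → take C=(3.1730,4.1241) (cross=7.679)
θ=3°: ex = (C−B)/|BC| = (-0.2054,0.9787); ey = (-0.9787,-0.2054)
θ=3°: P = B + 1.87·ex + 1.78·ey = (1.8684,1.6739)
θ=343°: B = A + 4.00·(cos343°, sin343°) = (3.8252, -1.1695)
θ=343°: |BD| = 2.4693
θ=343°: circle(B,4.00) ∩ circle(D,5.00): a=-0.5877, h=3.9566
θ=343°:   candidates: C₊=(1.4337,2.0368) cross=9.770; C₋=(5.1815,-4.9325) cross=-9.770
θ=343°:   branch + wants cross > 0 → take C=(1.4337,2.0368) (cross=9.770)
θ=343°: ex = (C−B)/|BC| = (-0.5979,0.8016); ey = (-0.8016,-0.5979)
θ=343°: P = B + 1.87·ex + 1.78·ey = (1.2804,-0.7348)

θ=3°: 1.87 1.67
θ=343°: 1.28 -0.73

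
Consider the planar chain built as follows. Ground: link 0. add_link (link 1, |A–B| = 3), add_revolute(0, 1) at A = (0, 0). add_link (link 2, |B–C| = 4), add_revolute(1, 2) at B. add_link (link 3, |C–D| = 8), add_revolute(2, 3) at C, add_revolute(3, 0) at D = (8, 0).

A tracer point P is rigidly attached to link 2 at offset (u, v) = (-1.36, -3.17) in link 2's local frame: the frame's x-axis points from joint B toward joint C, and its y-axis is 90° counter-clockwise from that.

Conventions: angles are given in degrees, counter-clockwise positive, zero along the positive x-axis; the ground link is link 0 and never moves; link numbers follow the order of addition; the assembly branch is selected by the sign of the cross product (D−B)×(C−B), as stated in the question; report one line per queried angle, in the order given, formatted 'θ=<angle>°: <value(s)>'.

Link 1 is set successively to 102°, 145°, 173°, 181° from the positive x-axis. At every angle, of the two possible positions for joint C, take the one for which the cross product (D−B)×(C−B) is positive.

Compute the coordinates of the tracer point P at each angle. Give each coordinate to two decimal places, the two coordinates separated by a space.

A=(0,0), D=(8.00,0)
θ=102°: B = A + 3.00·(cos102°, sin102°) = (-0.6237, 2.9344)
θ=102°: |BD| = 9.1093
θ=102°: circle(B,4.00) ∩ circle(D,8.00): a=1.9200, h=3.5091
θ=102°:   candidates: C₊=(2.3243,5.6380) cross=31.965; C₋=(0.0635,-1.0061) cross=-31.965
θ=102°:   branch + wants cross > 0 → take C=(2.3243,5.6380) (cross=31.965)
θ=102°: ex = (C−B)/|BC| = (0.7370,0.6759); ey = (-0.6759,0.7370)
θ=102°: P = B + -1.36·ex + -3.17·ey = (0.5165,-0.3211)
θ=145°: B = A + 3.00·(cos145°, sin145°) = (-2.4575, 1.7207)
θ=145°: |BD| = 10.5981
θ=145°: circle(B,4.00) ∩ circle(D,8.00): a=3.0345, h=2.6061
θ=145°:   candidates: C₊=(0.9599,3.7996) cross=27.620; C₋=(0.1136,-1.3435) cross=-27.620
θ=145°:   branch + wants cross > 0 → take C=(0.9599,3.7996) (cross=27.620)
θ=145°: ex = (C−B)/|BC| = (0.8543,0.5197); ey = (-0.5197,0.8543)
θ=145°: P = B + -1.36·ex + -3.17·ey = (-1.9719,-1.6943)
θ=173°: B = A + 3.00·(cos173°, sin173°) = (-2.9776, 0.3656)
θ=173°: |BD| = 10.9837
θ=173°: circle(B,4.00) ∩ circle(D,8.00): a=3.3068, h=2.2506
θ=173°:   candidates: C₊=(0.4023,2.5048) cross=24.719; C₋=(0.2524,-1.9938) cross=-24.719
θ=173°:   branch + wants cross > 0 → take C=(0.4023,2.5048) (cross=24.719)
θ=173°: ex = (C−B)/|BC| = (0.8450,0.5348); ey = (-0.5348,0.8450)
θ=173°: P = B + -1.36·ex + -3.17·ey = (-2.4315,-3.0403)
θ=181°: B = A + 3.00·(cos181°, sin181°) = (-2.9995, -0.0524)
θ=181°: |BD| = 10.9997
θ=181°: circle(B,4.00) ∩ circle(D,8.00): a=3.3179, h=2.2341
θ=181°:   candidates: C₊=(0.3077,2.1975) cross=24.574; C₋=(0.3290,-2.2706) cross=-24.574
θ=181°:   branch + wants cross > 0 → take C=(0.3077,2.1975) (cross=24.574)
θ=181°: ex = (C−B)/|BC| = (0.8268,0.5625); ey = (-0.5625,0.8268)
θ=181°: P = B + -1.36·ex + -3.17·ey = (-2.3410,-3.4383)

θ=102°: 0.52 -0.32
θ=145°: -1.97 -1.69
θ=173°: -2.43 -3.04
θ=181°: -2.34 -3.44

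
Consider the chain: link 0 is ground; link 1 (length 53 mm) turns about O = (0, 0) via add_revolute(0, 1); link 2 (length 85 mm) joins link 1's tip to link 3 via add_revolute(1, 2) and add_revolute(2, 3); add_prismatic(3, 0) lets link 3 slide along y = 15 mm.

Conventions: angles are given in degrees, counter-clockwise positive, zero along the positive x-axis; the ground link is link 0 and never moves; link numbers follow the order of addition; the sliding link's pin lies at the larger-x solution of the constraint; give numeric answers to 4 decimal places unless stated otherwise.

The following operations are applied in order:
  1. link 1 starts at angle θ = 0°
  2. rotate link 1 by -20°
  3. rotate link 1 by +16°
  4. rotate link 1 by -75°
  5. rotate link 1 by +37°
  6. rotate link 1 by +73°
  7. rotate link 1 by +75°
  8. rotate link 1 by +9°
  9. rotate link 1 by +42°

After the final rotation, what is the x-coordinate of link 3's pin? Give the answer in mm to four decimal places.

geometry: r = 53 mm, L = 85 mm, e = 15 mm; θ starts at 0°
rotate link 1 by -20°: θ ← 0° -20° = -20°
rotate link 1 by +16°: θ ← -20° +16° = -4°
rotate link 1 by -75°: θ ← -4° -75° = -79°
rotate link 1 by +37°: θ ← -79° +37° = -42°
rotate link 1 by +73°: θ ← -42° +73° = 31°
rotate link 1 by +75°: θ ← 31° +75° = 106°
rotate link 1 by +9°: θ ← 106° +9° = 115°
rotate link 1 by +42°: θ ← 115° +42° = 157°
crank pin P = (r cos θ, r sin θ) = (-48.786757, 20.708750)
h = r sin θ − e = 20.708750 − 15 = 5.708750
x = r cos θ + √(L² − h²) = -48.786757 + 84.808078 = 36.021321

36.0213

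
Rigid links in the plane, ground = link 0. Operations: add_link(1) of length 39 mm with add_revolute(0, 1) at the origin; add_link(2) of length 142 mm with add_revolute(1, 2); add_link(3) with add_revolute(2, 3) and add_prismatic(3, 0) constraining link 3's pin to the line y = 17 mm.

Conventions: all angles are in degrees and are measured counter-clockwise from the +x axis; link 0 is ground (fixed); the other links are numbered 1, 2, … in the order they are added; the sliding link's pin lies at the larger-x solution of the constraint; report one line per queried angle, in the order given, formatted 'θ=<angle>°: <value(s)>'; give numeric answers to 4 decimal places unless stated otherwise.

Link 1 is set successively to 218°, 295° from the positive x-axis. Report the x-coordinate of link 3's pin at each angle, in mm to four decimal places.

geometry: r = 39 mm, L = 142 mm, e = 17 mm
θ=218°: crank pin P = (r cos θ, r sin θ) = (-30.732419, -24.010798)
θ=218°: h = r sin θ − e = -24.010798 − 17 = -41.010798
θ=218°: x = r cos θ + √(L² − h²) = -30.732419 + 135.948941 = 105.216521
θ=295°: crank pin P = (r cos θ, r sin θ) = (16.482112, -35.346004)
θ=295°: h = r sin θ − e = -35.346004 − 17 = -52.346004
θ=295°: x = r cos θ + √(L² − h²) = 16.482112 + 131.999606 = 148.481718

θ=218°: 105.2165
θ=295°: 148.4817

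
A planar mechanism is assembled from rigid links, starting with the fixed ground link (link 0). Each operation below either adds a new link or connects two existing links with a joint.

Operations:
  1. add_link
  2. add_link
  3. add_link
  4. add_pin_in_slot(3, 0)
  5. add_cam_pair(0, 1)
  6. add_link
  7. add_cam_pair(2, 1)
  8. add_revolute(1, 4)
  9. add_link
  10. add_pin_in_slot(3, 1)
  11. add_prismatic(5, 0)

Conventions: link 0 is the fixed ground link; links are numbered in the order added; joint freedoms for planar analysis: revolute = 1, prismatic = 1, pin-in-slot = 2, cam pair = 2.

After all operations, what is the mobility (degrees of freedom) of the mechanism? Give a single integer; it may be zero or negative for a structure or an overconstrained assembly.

link 0 = ground. State L|J1|J2 = 1|0|0
+link1  2|0|0
+link2  3|0|0
+link3  4|0|0
PS(3,0) f=2→J2  4|0|1
C(0,1) f=2→J2  4|0|2
+link4  5|0|2
C(2,1) f=2→J2  5|0|3
R(1,4) f=1→J1  5|1|3
+link5  6|1|3
PS(3,1) f=2→J2  6|1|4
P(5,0) f=1→J1  6|2|4
M = 3(6−1)−2·2−4 = 15−4−4 = 7

M = 7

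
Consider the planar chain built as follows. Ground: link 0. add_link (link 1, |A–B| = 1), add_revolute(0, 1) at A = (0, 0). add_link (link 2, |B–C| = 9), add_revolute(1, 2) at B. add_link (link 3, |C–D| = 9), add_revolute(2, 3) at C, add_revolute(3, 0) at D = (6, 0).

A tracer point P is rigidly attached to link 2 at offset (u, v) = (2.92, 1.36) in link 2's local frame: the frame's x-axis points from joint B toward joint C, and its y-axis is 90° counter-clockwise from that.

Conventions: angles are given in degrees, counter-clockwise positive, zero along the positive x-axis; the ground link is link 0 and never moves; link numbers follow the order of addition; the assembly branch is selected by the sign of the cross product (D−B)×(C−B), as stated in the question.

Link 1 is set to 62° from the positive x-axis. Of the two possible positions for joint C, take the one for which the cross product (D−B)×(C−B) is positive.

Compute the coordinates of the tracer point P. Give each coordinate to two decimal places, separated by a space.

A=(0,0), D=(6.00,0)
B = A + 1.00·(cos62°, sin62°) = (0.4695, 0.8829)
|BD| = 5.6006
circle(B,9.00) ∩ circle(D,9.00): a=2.8003, h=8.5533
  candidates: C₊=(4.5832,8.8878) cross=47.903; C₋=(1.8863,-8.0048) cross=-47.903
  branch + wants cross > 0 → take C=(4.5832,8.8878) (cross=47.903)
ex = (C−B)/|BC| = (0.4571,0.8894); ey = (-0.8894,0.4571)
P = B + 2.92·ex + 1.36·ey = (0.5945,4.1017)

0.59 4.10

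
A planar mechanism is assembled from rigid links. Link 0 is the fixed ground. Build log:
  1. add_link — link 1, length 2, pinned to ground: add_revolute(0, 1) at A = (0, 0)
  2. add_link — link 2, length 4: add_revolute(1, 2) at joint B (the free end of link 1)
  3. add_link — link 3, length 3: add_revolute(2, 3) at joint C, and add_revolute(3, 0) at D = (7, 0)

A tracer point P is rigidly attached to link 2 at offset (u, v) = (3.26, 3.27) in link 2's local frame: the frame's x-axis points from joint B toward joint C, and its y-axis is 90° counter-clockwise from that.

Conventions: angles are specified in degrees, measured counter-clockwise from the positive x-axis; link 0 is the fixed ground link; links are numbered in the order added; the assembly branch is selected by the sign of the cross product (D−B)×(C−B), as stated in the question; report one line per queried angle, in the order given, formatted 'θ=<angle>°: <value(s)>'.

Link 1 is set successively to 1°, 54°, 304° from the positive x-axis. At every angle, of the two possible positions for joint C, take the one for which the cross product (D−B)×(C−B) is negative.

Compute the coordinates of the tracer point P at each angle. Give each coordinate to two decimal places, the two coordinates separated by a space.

A=(0,0), D=(7.00,0)
θ=1°: B = A + 2.00·(cos1°, sin1°) = (1.9997, 0.0349)
θ=1°: |BD| = 5.0004
θ=1°: circle(B,4.00) ∩ circle(D,3.00): a=3.2002, h=2.3998
θ=1°:   candidates: C₊=(5.2165,2.4123) cross=12.000; C₋=(5.1830,-2.3872) cross=-12.000
θ=1°:   branch - wants cross < 0 → take C=(5.1830,-2.3872) (cross=-12.000)
θ=1°: ex = (C−B)/|BC| = (0.7958,-0.6055); ey = (0.6055,0.7958)
θ=1°: P = B + 3.26·ex + 3.27·ey = (6.5742,0.6633)
θ=54°: B = A + 2.00·(cos54°, sin54°) = (1.1756, 1.6180)
θ=54°: |BD| = 6.0450
θ=54°: circle(B,4.00) ∩ circle(D,3.00): a=3.6015, h=1.7405
θ=54°:   candidates: C₊=(5.1115,2.3310) cross=10.521; C₋=(4.1798,-1.0229) cross=-10.521
θ=54°:   branch - wants cross < 0 → take C=(4.1798,-1.0229) (cross=-10.521)
θ=54°: ex = (C−B)/|BC| = (0.7511,-0.6602); ey = (0.6602,0.7511)
θ=54°: P = B + 3.26·ex + 3.27·ey = (5.7830,1.9216)
θ=304°: B = A + 2.00·(cos304°, sin304°) = (1.1184, -1.6581)
θ=304°: |BD| = 6.1109
θ=304°: circle(B,4.00) ∩ circle(D,3.00): a=3.6282, h=1.6841
θ=304°:   candidates: C₊=(4.1535,0.9473) cross=10.292; C₋=(5.0674,-2.2946) cross=-10.292
θ=304°:   branch - wants cross < 0 → take C=(5.0674,-2.2946) (cross=-10.292)
θ=304°: ex = (C−B)/|BC| = (0.9873,-0.1591); ey = (0.1591,0.9873)
θ=304°: P = B + 3.26·ex + 3.27·ey = (4.8572,1.0515)

θ=1°: 6.57 0.66
θ=54°: 5.78 1.92
θ=304°: 4.86 1.05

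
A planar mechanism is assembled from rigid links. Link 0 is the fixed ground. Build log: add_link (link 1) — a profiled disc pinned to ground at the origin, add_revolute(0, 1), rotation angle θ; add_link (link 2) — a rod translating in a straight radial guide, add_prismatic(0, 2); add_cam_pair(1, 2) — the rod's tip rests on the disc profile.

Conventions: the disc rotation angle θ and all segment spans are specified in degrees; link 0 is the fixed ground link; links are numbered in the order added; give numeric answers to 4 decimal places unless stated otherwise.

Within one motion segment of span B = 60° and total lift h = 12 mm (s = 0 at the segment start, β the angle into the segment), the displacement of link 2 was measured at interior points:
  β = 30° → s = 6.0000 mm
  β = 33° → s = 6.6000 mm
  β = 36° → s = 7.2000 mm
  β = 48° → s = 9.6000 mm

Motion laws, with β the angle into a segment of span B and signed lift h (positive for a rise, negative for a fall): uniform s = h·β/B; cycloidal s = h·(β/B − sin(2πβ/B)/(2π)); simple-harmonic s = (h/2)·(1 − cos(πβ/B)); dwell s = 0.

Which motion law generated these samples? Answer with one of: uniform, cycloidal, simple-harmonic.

candidates at β/B = r: uniform s = h·r (linear in β); cycloidal s = h·(r − sin(2πr)/(2π)); simple-harmonic s = (h/2)(1 − cos(πr))
β=30°: printed 6.0000 | uniform 6.0000, cycloidal 6.0000, simple-harmonic 6.0000
β=33°: printed 6.6000 | uniform 6.6000, cycloidal 7.1902, simple-harmonic 6.9386
β=36°: printed 7.2000 | uniform 7.2000, cycloidal 8.3226, simple-harmonic 7.8541
β=48°: printed 9.6000 | uniform 9.6000, cycloidal 11.4164, simple-harmonic 10.8541
only one law matches every sample → uniform

uniform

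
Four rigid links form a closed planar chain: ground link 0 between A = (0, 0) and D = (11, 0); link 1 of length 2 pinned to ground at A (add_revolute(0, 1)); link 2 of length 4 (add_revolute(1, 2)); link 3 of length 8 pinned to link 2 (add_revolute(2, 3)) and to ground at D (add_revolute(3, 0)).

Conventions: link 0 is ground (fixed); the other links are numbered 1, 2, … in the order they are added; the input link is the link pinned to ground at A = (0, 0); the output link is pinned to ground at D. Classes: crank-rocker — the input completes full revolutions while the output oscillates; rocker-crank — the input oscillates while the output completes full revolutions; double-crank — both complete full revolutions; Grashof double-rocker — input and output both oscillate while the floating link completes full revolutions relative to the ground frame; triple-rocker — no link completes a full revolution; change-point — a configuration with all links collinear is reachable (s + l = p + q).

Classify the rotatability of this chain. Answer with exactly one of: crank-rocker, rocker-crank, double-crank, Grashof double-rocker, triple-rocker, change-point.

lengths: ground=11, input=2, coupler=4, output=8
sorted: s=2 (shortest), l=11 (longest), p+q=12
s + l = 13 vs p + q = 12
s + l > p + q → non-Grashof → no link fully rotates → triple-rocker

triple-rocker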